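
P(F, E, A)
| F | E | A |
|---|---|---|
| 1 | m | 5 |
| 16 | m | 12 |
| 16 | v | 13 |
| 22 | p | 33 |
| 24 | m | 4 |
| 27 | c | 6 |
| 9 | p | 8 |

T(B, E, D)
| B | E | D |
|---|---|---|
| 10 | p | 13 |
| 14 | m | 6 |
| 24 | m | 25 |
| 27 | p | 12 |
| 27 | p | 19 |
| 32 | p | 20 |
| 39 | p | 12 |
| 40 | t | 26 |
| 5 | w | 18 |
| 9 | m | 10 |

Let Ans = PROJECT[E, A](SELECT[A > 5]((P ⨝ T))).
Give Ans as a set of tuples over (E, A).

{(m, 12), (p, 33), (p, 8)}

Natural join on E: {(1, m, 5, 14, 6), (1, m, 5, 24, 25), (1, m, 5, 9, 10), (16, m, 12, 14, 6), (16, m, 12, 24, 25), (16, m, 12, 9, 10), (22, p, 33, 10, 13), (22, p, 33, 27, 12), (22, p, 33, 27, 19), (22, p, 33, 32, 20), (22, p, 33, 39, 12), (24, m, 4, 14, 6), (24, m, 4, 24, 25), (24, m, 4, 9, 10), (9, p, 8, 10, 13), (9, p, 8, 27, 12), (9, p, 8, 27, 19), (9, p, 8, 32, 20), (9, p, 8, 39, 12)}
σ[A > 5]: keep tuples satisfying A > 5 → {(16, m, 12, 14, 6), (16, m, 12, 24, 25), (16, m, 12, 9, 10), (22, p, 33, 10, 13), (22, p, 33, 27, 12), (22, p, 33, 27, 19), (22, p, 33, 32, 20), (22, p, 33, 39, 12), (9, p, 8, 10, 13), (9, p, 8, 27, 12), (9, p, 8, 27, 19), (9, p, 8, 32, 20), (9, p, 8, 39, 12)}
π_{E, A} gives {(m, 12), (p, 33), (p, 8)} (10 duplicate(s) eliminated).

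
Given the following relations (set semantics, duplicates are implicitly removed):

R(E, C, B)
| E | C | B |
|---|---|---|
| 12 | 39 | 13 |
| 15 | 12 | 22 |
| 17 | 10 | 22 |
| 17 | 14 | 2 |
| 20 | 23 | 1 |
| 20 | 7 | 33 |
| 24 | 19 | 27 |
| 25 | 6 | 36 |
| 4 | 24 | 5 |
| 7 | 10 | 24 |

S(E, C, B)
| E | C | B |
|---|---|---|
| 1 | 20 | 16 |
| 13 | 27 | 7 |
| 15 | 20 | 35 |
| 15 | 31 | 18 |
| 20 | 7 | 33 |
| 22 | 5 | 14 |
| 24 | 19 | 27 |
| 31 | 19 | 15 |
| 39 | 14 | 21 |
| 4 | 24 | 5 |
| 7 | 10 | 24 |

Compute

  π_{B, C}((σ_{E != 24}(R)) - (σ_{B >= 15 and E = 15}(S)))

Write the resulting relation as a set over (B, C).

Selection E != 24: {(12, 39, 13), (15, 12, 22), (17, 10, 22), (17, 14, 2), (20, 23, 1), (20, 7, 33), (25, 6, 36), (4, 24, 5), (7, 10, 24)}
Selection B >= 15 and E = 15: {(15, 20, 35), (15, 31, 18)}
Set difference of the two operands is {(12, 39, 13), (15, 12, 22), (17, 10, 22), (17, 14, 2), (20, 23, 1), (20, 7, 33), (25, 6, 36), (4, 24, 5), (7, 10, 24)}.
Keep only column(s) B, C: {(1, 23), (13, 39), (2, 14), (22, 10), (22, 12), (24, 10), (33, 7), (36, 6), (5, 24)}

{(1, 23), (13, 39), (2, 14), (22, 10), (22, 12), (24, 10), (33, 7), (36, 6), (5, 24)}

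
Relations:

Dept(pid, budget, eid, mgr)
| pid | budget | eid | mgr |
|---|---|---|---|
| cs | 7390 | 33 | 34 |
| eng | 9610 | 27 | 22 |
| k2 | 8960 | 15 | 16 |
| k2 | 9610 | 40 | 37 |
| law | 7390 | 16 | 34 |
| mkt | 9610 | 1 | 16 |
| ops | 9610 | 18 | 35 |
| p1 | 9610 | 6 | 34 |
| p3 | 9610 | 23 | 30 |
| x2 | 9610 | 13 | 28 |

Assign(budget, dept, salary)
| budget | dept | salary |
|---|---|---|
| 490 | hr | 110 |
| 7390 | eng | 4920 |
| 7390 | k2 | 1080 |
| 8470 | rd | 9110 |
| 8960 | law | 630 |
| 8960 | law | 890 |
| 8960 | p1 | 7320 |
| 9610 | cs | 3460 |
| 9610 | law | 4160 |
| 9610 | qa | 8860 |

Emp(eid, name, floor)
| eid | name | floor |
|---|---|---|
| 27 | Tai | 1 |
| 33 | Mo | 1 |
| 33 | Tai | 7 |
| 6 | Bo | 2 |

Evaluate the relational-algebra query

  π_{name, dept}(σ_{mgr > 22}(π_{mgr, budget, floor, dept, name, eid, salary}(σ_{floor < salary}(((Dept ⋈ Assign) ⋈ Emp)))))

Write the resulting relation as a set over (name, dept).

{(Bo, cs), (Bo, law), (Bo, qa), (Mo, eng), (Mo, k2), (Tai, eng), (Tai, k2)}

Joining Dept and Assign on budget yields {(cs, 7390, 33, 34, eng, 4920), (cs, 7390, 33, 34, k2, 1080), (eng, 9610, 27, 22, cs, 3460), (eng, 9610, 27, 22, law, 4160), (eng, 9610, 27, 22, qa, 8860), (k2, 8960, 15, 16, law, 630), (k2, 8960, 15, 16, law, 890), (k2, 8960, 15, 16, p1, 7320), (k2, 9610, 40, 37, cs, 3460), (k2, 9610, 40, 37, law, 4160), (k2, 9610, 40, 37, qa, 8860), (law, 7390, 16, 34, eng, 4920), (law, 7390, 16, 34, k2, 1080), (mkt, 9610, 1, 16, cs, 3460), (mkt, 9610, 1, 16, law, 4160), (mkt, 9610, 1, 16, qa, 8860), (ops, 9610, 18, 35, cs, 3460), (ops, 9610, 18, 35, law, 4160), (ops, 9610, 18, 35, qa, 8860), (p1, 9610, 6, 34, cs, 3460), (p1, 9610, 6, 34, law, 4160), (p1, 9610, 6, 34, qa, 8860), (p3, 9610, 23, 30, cs, 3460), (p3, 9610, 23, 30, law, 4160), (p3, 9610, 23, 30, qa, 8860), (x2, 9610, 13, 28, cs, 3460), (x2, 9610, 13, 28, law, 4160), (x2, 9610, 13, 28, qa, 8860)}.
Joining (Dept ⋈ Assign) and Emp on eid yields {(cs, 7390, 33, 34, eng, 4920, Mo, 1), (cs, 7390, 33, 34, eng, 4920, Tai, 7), (cs, 7390, 33, 34, k2, 1080, Mo, 1), (cs, 7390, 33, 34, k2, 1080, Tai, 7), (eng, 9610, 27, 22, cs, 3460, Tai, 1), (eng, 9610, 27, 22, law, 4160, Tai, 1), (eng, 9610, 27, 22, qa, 8860, Tai, 1), (p1, 9610, 6, 34, cs, 3460, Bo, 2), (p1, 9610, 6, 34, law, 4160, Bo, 2), (p1, 9610, 6, 34, qa, 8860, Bo, 2)}.
Filtering on floor < salary leaves {(cs, 7390, 33, 34, eng, 4920, Mo, 1), (cs, 7390, 33, 34, eng, 4920, Tai, 7), (cs, 7390, 33, 34, k2, 1080, Mo, 1), (cs, 7390, 33, 34, k2, 1080, Tai, 7), (eng, 9610, 27, 22, cs, 3460, Tai, 1), (eng, 9610, 27, 22, law, 4160, Tai, 1), (eng, 9610, 27, 22, qa, 8860, Tai, 1), (p1, 9610, 6, 34, cs, 3460, Bo, 2), (p1, 9610, 6, 34, law, 4160, Bo, 2), (p1, 9610, 6, 34, qa, 8860, Bo, 2)}.
Keep only column(s) mgr, budget, floor, dept, name, eid, salary: {(22, 9610, 1, cs, Tai, 27, 3460), (22, 9610, 1, law, Tai, 27, 4160), (22, 9610, 1, qa, Tai, 27, 8860), (34, 7390, 1, eng, Mo, 33, 4920), (34, 7390, 1, k2, Mo, 33, 1080), (34, 7390, 7, eng, Tai, 33, 4920), (34, 7390, 7, k2, Tai, 33, 1080), (34, 9610, 2, cs, Bo, 6, 3460), (34, 9610, 2, law, Bo, 6, 4160), (34, 9610, 2, qa, Bo, 6, 8860)}
Filtering on mgr > 22 leaves {(34, 7390, 1, eng, Mo, 33, 4920), (34, 7390, 1, k2, Mo, 33, 1080), (34, 7390, 7, eng, Tai, 33, 4920), (34, 7390, 7, k2, Tai, 33, 1080), (34, 9610, 2, cs, Bo, 6, 3460), (34, 9610, 2, law, Bo, 6, 4160), (34, 9610, 2, qa, Bo, 6, 8860)}.
Keep only column(s) name, dept: {(Bo, cs), (Bo, law), (Bo, qa), (Mo, eng), (Mo, k2), (Tai, eng), (Tai, k2)}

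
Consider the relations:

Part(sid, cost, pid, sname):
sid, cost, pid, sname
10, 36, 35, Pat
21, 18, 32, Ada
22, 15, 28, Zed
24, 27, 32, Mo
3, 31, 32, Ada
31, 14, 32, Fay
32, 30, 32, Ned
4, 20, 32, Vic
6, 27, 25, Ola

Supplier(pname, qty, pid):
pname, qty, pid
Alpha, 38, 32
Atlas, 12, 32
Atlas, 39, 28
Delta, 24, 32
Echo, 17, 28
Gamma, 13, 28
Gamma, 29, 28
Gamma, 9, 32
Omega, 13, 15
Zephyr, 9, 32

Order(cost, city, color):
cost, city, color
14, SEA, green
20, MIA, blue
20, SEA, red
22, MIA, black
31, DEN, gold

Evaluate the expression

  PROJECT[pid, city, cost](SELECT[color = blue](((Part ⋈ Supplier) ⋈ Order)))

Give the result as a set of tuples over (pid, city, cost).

{(32, MIA, 20)}

Natural join on pid: {(21, 18, 32, Ada, Alpha, 38), (21, 18, 32, Ada, Atlas, 12), (21, 18, 32, Ada, Delta, 24), (21, 18, 32, Ada, Gamma, 9), (21, 18, 32, Ada, Zephyr, 9), (22, 15, 28, Zed, Atlas, 39), (22, 15, 28, Zed, Echo, 17), (22, 15, 28, Zed, Gamma, 13), (22, 15, 28, Zed, Gamma, 29), (24, 27, 32, Mo, Alpha, 38), (24, 27, 32, Mo, Atlas, 12), (24, 27, 32, Mo, Delta, 24), (24, 27, 32, Mo, Gamma, 9), (24, 27, 32, Mo, Zephyr, 9), (3, 31, 32, Ada, Alpha, 38), (3, 31, 32, Ada, Atlas, 12), (3, 31, 32, Ada, Delta, 24), (3, 31, 32, Ada, Gamma, 9), (3, 31, 32, Ada, Zephyr, 9), (31, 14, 32, Fay, Alpha, 38), (31, 14, 32, Fay, Atlas, 12), (31, 14, 32, Fay, Delta, 24), (31, 14, 32, Fay, Gamma, 9), (31, 14, 32, Fay, Zephyr, 9), (32, 30, 32, Ned, Alpha, 38), (32, 30, 32, Ned, Atlas, 12), (32, 30, 32, Ned, Delta, 24), (32, 30, 32, Ned, Gamma, 9), (32, 30, 32, Ned, Zephyr, 9), (4, 20, 32, Vic, Alpha, 38), (4, 20, 32, Vic, Atlas, 12), (4, 20, 32, Vic, Delta, 24), (4, 20, 32, Vic, Gamma, 9), (4, 20, 32, Vic, Zephyr, 9)}
Natural join on cost: {(3, 31, 32, Ada, Alpha, 38, DEN, gold), (3, 31, 32, Ada, Atlas, 12, DEN, gold), (3, 31, 32, Ada, Delta, 24, DEN, gold), (3, 31, 32, Ada, Gamma, 9, DEN, gold), (3, 31, 32, Ada, Zephyr, 9, DEN, gold), (31, 14, 32, Fay, Alpha, 38, SEA, green), (31, 14, 32, Fay, Atlas, 12, SEA, green), (31, 14, 32, Fay, Delta, 24, SEA, green), (31, 14, 32, Fay, Gamma, 9, SEA, green), (31, 14, 32, Fay, Zephyr, 9, SEA, green), (4, 20, 32, Vic, Alpha, 38, MIA, blue), (4, 20, 32, Vic, Alpha, 38, SEA, red), (4, 20, 32, Vic, Atlas, 12, MIA, blue), (4, 20, 32, Vic, Atlas, 12, SEA, red), (4, 20, 32, Vic, Delta, 24, MIA, blue), (4, 20, 32, Vic, Delta, 24, SEA, red), (4, 20, 32, Vic, Gamma, 9, MIA, blue), (4, 20, 32, Vic, Gamma, 9, SEA, red), (4, 20, 32, Vic, Zephyr, 9, MIA, blue), (4, 20, 32, Vic, Zephyr, 9, SEA, red)}
Filtering on color = blue leaves {(4, 20, 32, Vic, Alpha, 38, MIA, blue), (4, 20, 32, Vic, Atlas, 12, MIA, blue), (4, 20, 32, Vic, Delta, 24, MIA, blue), (4, 20, 32, Vic, Gamma, 9, MIA, blue), (4, 20, 32, Vic, Zephyr, 9, MIA, blue)}.
Keep only column(s) pid, city, cost (4 duplicate(s) eliminated): {(32, MIA, 20)}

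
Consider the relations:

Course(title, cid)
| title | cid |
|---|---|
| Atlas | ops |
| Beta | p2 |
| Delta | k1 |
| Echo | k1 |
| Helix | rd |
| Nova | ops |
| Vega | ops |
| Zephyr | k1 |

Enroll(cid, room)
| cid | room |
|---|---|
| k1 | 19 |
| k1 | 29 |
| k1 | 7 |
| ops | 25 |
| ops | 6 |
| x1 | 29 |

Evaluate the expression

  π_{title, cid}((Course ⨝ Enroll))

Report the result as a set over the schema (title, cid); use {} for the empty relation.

{(Atlas, ops), (Delta, k1), (Echo, k1), (Nova, ops), (Vega, ops), (Zephyr, k1)}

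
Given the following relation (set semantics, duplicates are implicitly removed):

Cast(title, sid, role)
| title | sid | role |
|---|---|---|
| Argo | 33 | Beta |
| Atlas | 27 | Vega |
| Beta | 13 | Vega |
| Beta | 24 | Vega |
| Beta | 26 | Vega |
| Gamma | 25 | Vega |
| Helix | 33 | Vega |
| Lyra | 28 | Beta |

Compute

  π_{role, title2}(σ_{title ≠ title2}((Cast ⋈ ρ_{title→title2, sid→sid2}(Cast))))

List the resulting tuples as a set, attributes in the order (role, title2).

ρ[title→title2, sid→sid2]: schema becomes (title2, sid2, role); tuples unchanged.
Cast ⋈ ρ_{title→title2, sid→sid2}(Cast) (natural join on role): {(Argo, 33, Beta, Argo, 33), (Argo, 33, Beta, Lyra, 28), (Atlas, 27, Vega, Atlas, 27), (Atlas, 27, Vega, Beta, 13), (Atlas, 27, Vega, Beta, 24), (Atlas, 27, Vega, Beta, 26), (Atlas, 27, Vega, Gamma, 25), (Atlas, 27, Vega, Helix, 33), (Beta, 13, Vega, Atlas, 27), (Beta, 13, Vega, Beta, 13), (Beta, 13, Vega, Beta, 24), (Beta, 13, Vega, Beta, 26), (Beta, 13, Vega, Gamma, 25), (Beta, 13, Vega, Helix, 33), (Beta, 24, Vega, Atlas, 27), (Beta, 24, Vega, Beta, 13), (Beta, 24, Vega, Beta, 24), (Beta, 24, Vega, Beta, 26), (Beta, 24, Vega, Gamma, 25), (Beta, 24, Vega, Helix, 33), (Beta, 26, Vega, Atlas, 27), (Beta, 26, Vega, Beta, 13), (Beta, 26, Vega, Beta, 24), (Beta, 26, Vega, Beta, 26), (Beta, 26, Vega, Gamma, 25), (Beta, 26, Vega, Helix, 33), (Gamma, 25, Vega, Atlas, 27), (Gamma, 25, Vega, Beta, 13), (Gamma, 25, Vega, Beta, 24), (Gamma, 25, Vega, Beta, 26), (Gamma, 25, Vega, Gamma, 25), (Gamma, 25, Vega, Helix, 33), (Helix, 33, Vega, Atlas, 27), (Helix, 33, Vega, Beta, 13), (Helix, 33, Vega, Beta, 24), (Helix, 33, Vega, Beta, 26), (Helix, 33, Vega, Gamma, 25), (Helix, 33, Vega, Helix, 33), (Lyra, 28, Beta, Argo, 33), (Lyra, 28, Beta, Lyra, 28)}
Selection title ≠ title2: {(Argo, 33, Beta, Lyra, 28), (Atlas, 27, Vega, Beta, 13), (Atlas, 27, Vega, Beta, 24), (Atlas, 27, Vega, Beta, 26), (Atlas, 27, Vega, Gamma, 25), (Atlas, 27, Vega, Helix, 33), (Beta, 13, Vega, Atlas, 27), (Beta, 13, Vega, Gamma, 25), (Beta, 13, Vega, Helix, 33), (Beta, 24, Vega, Atlas, 27), (Beta, 24, Vega, Gamma, 25), (Beta, 24, Vega, Helix, 33), (Beta, 26, Vega, Atlas, 27), (Beta, 26, Vega, Gamma, 25), (Beta, 26, Vega, Helix, 33), (Gamma, 25, Vega, Atlas, 27), (Gamma, 25, Vega, Beta, 13), (Gamma, 25, Vega, Beta, 24), (Gamma, 25, Vega, Beta, 26), (Gamma, 25, Vega, Helix, 33), (Helix, 33, Vega, Atlas, 27), (Helix, 33, Vega, Beta, 13), (Helix, 33, Vega, Beta, 24), (Helix, 33, Vega, Beta, 26), (Helix, 33, Vega, Gamma, 25), (Lyra, 28, Beta, Argo, 33)}
π[role, title2]: project onto (role, title2) (20 duplicate(s) eliminated) → {(Beta, Argo), (Beta, Lyra), (Vega, Atlas), (Vega, Beta), (Vega, Gamma), (Vega, Helix)}

{(Beta, Argo), (Beta, Lyra), (Vega, Atlas), (Vega, Beta), (Vega, Gamma), (Vega, Helix)}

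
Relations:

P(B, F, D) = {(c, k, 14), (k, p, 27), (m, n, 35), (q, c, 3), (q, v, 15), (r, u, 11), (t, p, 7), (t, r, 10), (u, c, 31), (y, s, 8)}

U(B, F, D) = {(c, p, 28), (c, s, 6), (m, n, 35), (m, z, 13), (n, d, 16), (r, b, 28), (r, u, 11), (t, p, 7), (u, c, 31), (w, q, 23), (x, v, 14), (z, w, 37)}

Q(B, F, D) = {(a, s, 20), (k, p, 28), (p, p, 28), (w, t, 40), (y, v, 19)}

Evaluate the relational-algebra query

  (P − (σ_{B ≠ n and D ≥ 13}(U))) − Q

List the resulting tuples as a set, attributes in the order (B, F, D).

{(c, k, 14), (k, p, 27), (q, c, 3), (q, v, 15), (r, u, 11), (t, p, 7), (t, r, 10), (y, s, 8)}

Filtering on B ≠ n and D ≥ 13 leaves {(c, p, 28), (m, n, 35), (m, z, 13), (r, b, 28), (u, c, 31), (w, q, 23), (x, v, 14), (z, w, 37)}.
Set difference of the two operands is {(c, k, 14), (k, p, 27), (q, c, 3), (q, v, 15), (r, u, 11), (t, p, 7), (t, r, 10), (y, s, 8)}.
Set difference of the two operands is {(c, k, 14), (k, p, 27), (q, c, 3), (q, v, 15), (r, u, 11), (t, p, 7), (t, r, 10), (y, s, 8)}.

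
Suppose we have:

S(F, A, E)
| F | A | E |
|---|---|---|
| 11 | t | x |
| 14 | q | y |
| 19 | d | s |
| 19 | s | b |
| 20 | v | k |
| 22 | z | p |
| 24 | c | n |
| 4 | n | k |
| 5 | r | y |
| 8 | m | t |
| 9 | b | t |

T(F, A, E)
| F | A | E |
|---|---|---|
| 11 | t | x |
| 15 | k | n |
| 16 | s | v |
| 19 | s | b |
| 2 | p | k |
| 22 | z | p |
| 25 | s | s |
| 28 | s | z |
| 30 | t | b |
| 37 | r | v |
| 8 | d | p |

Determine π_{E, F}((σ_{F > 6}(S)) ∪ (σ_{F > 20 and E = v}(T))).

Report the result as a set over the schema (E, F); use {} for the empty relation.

Selection F > 6: {(11, t, x), (14, q, y), (19, d, s), (19, s, b), (20, v, k), (22, z, p), (24, c, n), (8, m, t), (9, b, t)}
Selection F > 20 and E = v: {(37, r, v)}
Union: {(11, t, x), (14, q, y), (19, d, s), (19, s, b), (20, v, k), (22, z, p), (24, c, n), (8, m, t), (9, b, t)} with {(37, r, v)} → {(11, t, x), (14, q, y), (19, d, s), (19, s, b), (20, v, k), (22, z, p), (24, c, n), (37, r, v), (8, m, t), (9, b, t)}
π_{E, F} gives {(b, 19), (k, 20), (n, 24), (p, 22), (s, 19), (t, 8), (t, 9), (v, 37), (x, 11), (y, 14)}.

{(b, 19), (k, 20), (n, 24), (p, 22), (s, 19), (t, 8), (t, 9), (v, 37), (x, 11), (y, 14)}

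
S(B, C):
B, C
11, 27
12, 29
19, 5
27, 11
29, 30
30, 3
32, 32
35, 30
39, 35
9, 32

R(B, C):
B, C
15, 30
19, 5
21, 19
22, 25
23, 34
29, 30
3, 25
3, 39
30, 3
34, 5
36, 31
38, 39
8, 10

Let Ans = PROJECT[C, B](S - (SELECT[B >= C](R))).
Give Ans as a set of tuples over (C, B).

σ[B >= C]: keep tuples satisfying B >= C → {(19, 5), (21, 19), (30, 3), (34, 5), (36, 31)}
Set difference of the two operands is {(11, 27), (12, 29), (27, 11), (29, 30), (32, 32), (35, 30), (39, 35), (9, 32)}.
π_{C, B} gives {(11, 27), (27, 11), (29, 12), (30, 29), (30, 35), (32, 32), (32, 9), (35, 39)}.

{(11, 27), (27, 11), (29, 12), (30, 29), (30, 35), (32, 32), (32, 9), (35, 39)}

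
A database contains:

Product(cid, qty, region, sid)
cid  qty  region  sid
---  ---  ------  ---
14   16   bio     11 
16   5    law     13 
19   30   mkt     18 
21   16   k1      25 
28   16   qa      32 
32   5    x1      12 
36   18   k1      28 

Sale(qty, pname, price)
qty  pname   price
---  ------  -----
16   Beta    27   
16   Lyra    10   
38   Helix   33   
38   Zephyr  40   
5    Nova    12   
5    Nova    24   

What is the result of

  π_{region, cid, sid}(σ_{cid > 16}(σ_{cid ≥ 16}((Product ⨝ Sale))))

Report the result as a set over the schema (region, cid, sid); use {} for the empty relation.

{(k1, 21, 25), (qa, 28, 32), (x1, 32, 12)}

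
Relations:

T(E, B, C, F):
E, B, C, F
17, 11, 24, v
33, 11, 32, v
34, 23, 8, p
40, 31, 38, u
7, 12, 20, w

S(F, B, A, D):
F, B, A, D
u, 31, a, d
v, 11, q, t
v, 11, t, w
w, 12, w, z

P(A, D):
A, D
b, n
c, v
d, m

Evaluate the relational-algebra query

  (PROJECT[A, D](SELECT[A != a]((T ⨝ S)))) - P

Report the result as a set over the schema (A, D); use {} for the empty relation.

T ⋈ S (natural join on B, F): {(17, 11, 24, v, q, t), (17, 11, 24, v, t, w), (33, 11, 32, v, q, t), (33, 11, 32, v, t, w), (40, 31, 38, u, a, d), (7, 12, 20, w, w, z)}
Apply σ_{A != a}; surviving tuples: {(17, 11, 24, v, q, t), (17, 11, 24, v, t, w), (33, 11, 32, v, q, t), (33, 11, 32, v, t, w), (7, 12, 20, w, w, z)}
Projecting to A, D (2 duplicate(s) eliminated): {(q, t), (t, w), (w, z)}
Difference: {(q, t), (t, w), (w, z)} with {(b, n), (c, v), (d, m)} → {(q, t), (t, w), (w, z)}

{(q, t), (t, w), (w, z)}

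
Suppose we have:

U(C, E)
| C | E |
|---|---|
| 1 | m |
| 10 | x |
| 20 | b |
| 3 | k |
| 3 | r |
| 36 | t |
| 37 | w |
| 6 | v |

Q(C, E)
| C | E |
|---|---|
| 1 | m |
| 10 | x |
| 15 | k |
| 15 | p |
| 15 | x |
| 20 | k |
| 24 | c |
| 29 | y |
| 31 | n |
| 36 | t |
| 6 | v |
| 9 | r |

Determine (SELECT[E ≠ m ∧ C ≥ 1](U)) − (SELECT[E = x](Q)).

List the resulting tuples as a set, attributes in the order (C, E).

Apply σ_{E ≠ m ∧ C ≥ 1}; surviving tuples: {(10, x), (20, b), (3, k), (3, r), (36, t), (37, w), (6, v)}
Apply σ_{E = x}; surviving tuples: {(10, x), (15, x)}
Set difference of the two operands is {(20, b), (3, k), (3, r), (36, t), (37, w), (6, v)}.

{(20, b), (3, k), (3, r), (36, t), (37, w), (6, v)}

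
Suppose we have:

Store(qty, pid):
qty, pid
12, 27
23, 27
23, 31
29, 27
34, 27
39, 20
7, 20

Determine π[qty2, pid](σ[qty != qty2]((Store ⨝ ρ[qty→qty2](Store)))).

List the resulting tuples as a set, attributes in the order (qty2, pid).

{(12, 27), (23, 27), (29, 27), (34, 27), (39, 20), (7, 20)}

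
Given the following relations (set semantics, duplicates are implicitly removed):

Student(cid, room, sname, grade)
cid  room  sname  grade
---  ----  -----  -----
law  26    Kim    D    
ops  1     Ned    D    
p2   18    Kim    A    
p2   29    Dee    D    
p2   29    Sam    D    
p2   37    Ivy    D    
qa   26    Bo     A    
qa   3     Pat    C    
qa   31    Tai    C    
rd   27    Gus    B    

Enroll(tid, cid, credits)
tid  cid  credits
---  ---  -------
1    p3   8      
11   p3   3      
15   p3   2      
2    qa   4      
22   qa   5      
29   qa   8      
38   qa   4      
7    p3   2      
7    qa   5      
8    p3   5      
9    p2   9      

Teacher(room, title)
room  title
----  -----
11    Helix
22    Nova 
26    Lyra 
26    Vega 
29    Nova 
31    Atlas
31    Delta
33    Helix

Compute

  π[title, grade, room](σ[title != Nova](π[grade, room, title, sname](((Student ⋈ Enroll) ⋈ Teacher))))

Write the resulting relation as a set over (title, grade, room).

{(Atlas, C, 31), (Delta, C, 31), (Lyra, A, 26), (Vega, A, 26)}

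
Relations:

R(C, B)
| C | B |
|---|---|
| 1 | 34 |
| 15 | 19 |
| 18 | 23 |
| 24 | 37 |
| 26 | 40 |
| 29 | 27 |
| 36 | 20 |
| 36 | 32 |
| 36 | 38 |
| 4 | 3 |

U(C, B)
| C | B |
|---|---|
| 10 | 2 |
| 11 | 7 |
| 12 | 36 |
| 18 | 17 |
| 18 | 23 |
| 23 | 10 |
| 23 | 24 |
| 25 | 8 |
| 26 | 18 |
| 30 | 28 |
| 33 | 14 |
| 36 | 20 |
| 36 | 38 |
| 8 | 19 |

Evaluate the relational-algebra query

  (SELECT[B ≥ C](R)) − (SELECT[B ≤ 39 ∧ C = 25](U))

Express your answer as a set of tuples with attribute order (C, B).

{(1, 34), (15, 19), (18, 23), (24, 37), (26, 40), (36, 38)}

Selection B ≥ C: {(1, 34), (15, 19), (18, 23), (24, 37), (26, 40), (36, 38)}
Selection B ≤ 39 ∧ C = 25: {(25, 8)}
Difference: {(1, 34), (15, 19), (18, 23), (24, 37), (26, 40), (36, 38)} with {(25, 8)} → {(1, 34), (15, 19), (18, 23), (24, 37), (26, 40), (36, 38)}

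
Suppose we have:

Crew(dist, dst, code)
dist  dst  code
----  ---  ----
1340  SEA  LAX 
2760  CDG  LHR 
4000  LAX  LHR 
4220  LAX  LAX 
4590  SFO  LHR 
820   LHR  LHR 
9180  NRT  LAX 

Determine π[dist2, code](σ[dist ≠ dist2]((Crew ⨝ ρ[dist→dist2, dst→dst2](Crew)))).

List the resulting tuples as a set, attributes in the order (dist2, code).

{(1340, LAX), (2760, LHR), (4000, LHR), (4220, LAX), (4590, LHR), (820, LHR), (9180, LAX)}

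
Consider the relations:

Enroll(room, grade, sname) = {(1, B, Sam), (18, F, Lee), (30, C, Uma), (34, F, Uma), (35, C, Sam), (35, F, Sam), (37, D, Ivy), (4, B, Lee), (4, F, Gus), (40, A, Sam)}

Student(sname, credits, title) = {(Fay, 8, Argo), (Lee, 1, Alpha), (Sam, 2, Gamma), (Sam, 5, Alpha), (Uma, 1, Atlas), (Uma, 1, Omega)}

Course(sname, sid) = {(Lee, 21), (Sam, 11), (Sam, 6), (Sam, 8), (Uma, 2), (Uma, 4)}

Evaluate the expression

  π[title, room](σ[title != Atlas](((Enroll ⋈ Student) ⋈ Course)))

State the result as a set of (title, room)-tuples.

Natural join on sname: {(1, B, Sam, 2, Gamma), (1, B, Sam, 5, Alpha), (18, F, Lee, 1, Alpha), (30, C, Uma, 1, Atlas), (30, C, Uma, 1, Omega), (34, F, Uma, 1, Atlas), (34, F, Uma, 1, Omega), (35, C, Sam, 2, Gamma), (35, C, Sam, 5, Alpha), (35, F, Sam, 2, Gamma), (35, F, Sam, 5, Alpha), (4, B, Lee, 1, Alpha), (40, A, Sam, 2, Gamma), (40, A, Sam, 5, Alpha)}
Natural join on sname: {(1, B, Sam, 2, Gamma, 11), (1, B, Sam, 2, Gamma, 6), (1, B, Sam, 2, Gamma, 8), (1, B, Sam, 5, Alpha, 11), (1, B, Sam, 5, Alpha, 6), (1, B, Sam, 5, Alpha, 8), (18, F, Lee, 1, Alpha, 21), (30, C, Uma, 1, Atlas, 2), (30, C, Uma, 1, Atlas, 4), (30, C, Uma, 1, Omega, 2), (30, C, Uma, 1, Omega, 4), (34, F, Uma, 1, Atlas, 2), (34, F, Uma, 1, Atlas, 4), (34, F, Uma, 1, Omega, 2), (34, F, Uma, 1, Omega, 4), (35, C, Sam, 2, Gamma, 11), (35, C, Sam, 2, Gamma, 6), (35, C, Sam, 2, Gamma, 8), (35, C, Sam, 5, Alpha, 11), (35, C, Sam, 5, Alpha, 6), (35, C, Sam, 5, Alpha, 8), (35, F, Sam, 2, Gamma, 11), (35, F, Sam, 2, Gamma, 6), (35, F, Sam, 2, Gamma, 8), (35, F, Sam, 5, Alpha, 11), (35, F, Sam, 5, Alpha, 6), (35, F, Sam, 5, Alpha, 8), (4, B, Lee, 1, Alpha, 21), (40, A, Sam, 2, Gamma, 11), (40, A, Sam, 2, Gamma, 6), (40, A, Sam, 2, Gamma, 8), (40, A, Sam, 5, Alpha, 11), (40, A, Sam, 5, Alpha, 6), (40, A, Sam, 5, Alpha, 8)}
σ[title != Atlas]: keep tuples satisfying title != Atlas → {(1, B, Sam, 2, Gamma, 11), (1, B, Sam, 2, Gamma, 6), (1, B, Sam, 2, Gamma, 8), (1, B, Sam, 5, Alpha, 11), (1, B, Sam, 5, Alpha, 6), (1, B, Sam, 5, Alpha, 8), (18, F, Lee, 1, Alpha, 21), (30, C, Uma, 1, Omega, 2), (30, C, Uma, 1, Omega, 4), (34, F, Uma, 1, Omega, 2), (34, F, Uma, 1, Omega, 4), (35, C, Sam, 2, Gamma, 11), (35, C, Sam, 2, Gamma, 6), (35, C, Sam, 2, Gamma, 8), (35, C, Sam, 5, Alpha, 11), (35, C, Sam, 5, Alpha, 6), (35, C, Sam, 5, Alpha, 8), (35, F, Sam, 2, Gamma, 11), (35, F, Sam, 2, Gamma, 6), (35, F, Sam, 2, Gamma, 8), (35, F, Sam, 5, Alpha, 11), (35, F, Sam, 5, Alpha, 6), (35, F, Sam, 5, Alpha, 8), (4, B, Lee, 1, Alpha, 21), (40, A, Sam, 2, Gamma, 11), (40, A, Sam, 2, Gamma, 6), (40, A, Sam, 2, Gamma, 8), (40, A, Sam, 5, Alpha, 11), (40, A, Sam, 5, Alpha, 6), (40, A, Sam, 5, Alpha, 8)}
π_{title, room} gives {(Alpha, 1), (Alpha, 18), (Alpha, 35), (Alpha, 4), (Alpha, 40), (Gamma, 1), (Gamma, 35), (Gamma, 40), (Omega, 30), (Omega, 34)} (20 duplicate(s) eliminated).

{(Alpha, 1), (Alpha, 18), (Alpha, 35), (Alpha, 4), (Alpha, 40), (Gamma, 1), (Gamma, 35), (Gamma, 40), (Omega, 30), (Omega, 34)}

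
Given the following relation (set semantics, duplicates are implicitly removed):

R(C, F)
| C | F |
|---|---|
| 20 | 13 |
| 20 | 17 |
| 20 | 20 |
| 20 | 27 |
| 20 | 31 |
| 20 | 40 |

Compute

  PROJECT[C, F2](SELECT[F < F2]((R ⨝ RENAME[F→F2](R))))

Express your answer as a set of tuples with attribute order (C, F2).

ρ[F→F2]: schema becomes (C, F2); tuples unchanged.
R ⋈ RENAME[F→F2](R) (natural join on C): {(20, 13, 13), (20, 13, 17), (20, 13, 20), (20, 13, 27), (20, 13, 31), (20, 13, 40), (20, 17, 13), (20, 17, 17), (20, 17, 20), (20, 17, 27), (20, 17, 31), (20, 17, 40), (20, 20, 13), (20, 20, 17), (20, 20, 20), (20, 20, 27), (20, 20, 31), (20, 20, 40), (20, 27, 13), (20, 27, 17), (20, 27, 20), (20, 27, 27), (20, 27, 31), (20, 27, 40), (20, 31, 13), (20, 31, 17), (20, 31, 20), (20, 31, 27), (20, 31, 31), (20, 31, 40), (20, 40, 13), (20, 40, 17), (20, 40, 20), (20, 40, 27), (20, 40, 31), (20, 40, 40)}
Apply σ_{F < F2}; surviving tuples: {(20, 13, 17), (20, 13, 20), (20, 13, 27), (20, 13, 31), (20, 13, 40), (20, 17, 20), (20, 17, 27), (20, 17, 31), (20, 17, 40), (20, 20, 27), (20, 20, 31), (20, 20, 40), (20, 27, 31), (20, 27, 40), (20, 31, 40)}
π_{C, F2} gives {(20, 17), (20, 20), (20, 27), (20, 31), (20, 40)} (10 duplicate(s) eliminated).

{(20, 17), (20, 20), (20, 27), (20, 31), (20, 40)}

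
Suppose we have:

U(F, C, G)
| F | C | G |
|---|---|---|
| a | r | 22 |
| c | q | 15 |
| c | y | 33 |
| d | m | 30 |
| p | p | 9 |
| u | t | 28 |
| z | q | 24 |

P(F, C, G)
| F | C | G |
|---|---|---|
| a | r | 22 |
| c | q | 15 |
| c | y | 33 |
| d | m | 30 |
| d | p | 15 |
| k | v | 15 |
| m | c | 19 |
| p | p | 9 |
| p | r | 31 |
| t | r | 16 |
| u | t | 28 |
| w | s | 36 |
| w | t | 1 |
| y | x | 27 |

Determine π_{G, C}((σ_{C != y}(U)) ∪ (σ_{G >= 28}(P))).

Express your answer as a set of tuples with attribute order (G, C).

{(15, q), (22, r), (24, q), (28, t), (30, m), (31, r), (33, y), (36, s), (9, p)}

Filtering on C != y leaves {(a, r, 22), (c, q, 15), (d, m, 30), (p, p, 9), (u, t, 28), (z, q, 24)}.
Filtering on G >= 28 leaves {(c, y, 33), (d, m, 30), (p, r, 31), (u, t, 28), (w, s, 36)}.
Set union of the two operands is {(a, r, 22), (c, q, 15), (c, y, 33), (d, m, 30), (p, p, 9), (p, r, 31), (u, t, 28), (w, s, 36), (z, q, 24)}.
π_{G, C} gives {(15, q), (22, r), (24, q), (28, t), (30, m), (31, r), (33, y), (36, s), (9, p)}.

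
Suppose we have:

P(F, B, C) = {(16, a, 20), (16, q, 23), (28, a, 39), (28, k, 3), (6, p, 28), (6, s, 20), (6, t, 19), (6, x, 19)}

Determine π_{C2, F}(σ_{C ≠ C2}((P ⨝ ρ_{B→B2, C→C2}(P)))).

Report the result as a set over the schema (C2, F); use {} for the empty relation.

ρ[B→B2, C→C2]: schema becomes (F, B2, C2); tuples unchanged.
Joining P and ρ_{B→B2, C→C2}(P) on F yields {(16, a, 20, a, 20), (16, a, 20, q, 23), (16, q, 23, a, 20), (16, q, 23, q, 23), (28, a, 39, a, 39), (28, a, 39, k, 3), (28, k, 3, a, 39), (28, k, 3, k, 3), (6, p, 28, p, 28), (6, p, 28, s, 20), (6, p, 28, t, 19), (6, p, 28, x, 19), (6, s, 20, p, 28), (6, s, 20, s, 20), (6, s, 20, t, 19), (6, s, 20, x, 19), (6, t, 19, p, 28), (6, t, 19, s, 20), (6, t, 19, t, 19), (6, t, 19, x, 19), (6, x, 19, p, 28), (6, x, 19, s, 20), (6, x, 19, t, 19), (6, x, 19, x, 19)}.
Apply σ_{C ≠ C2}; surviving tuples: {(16, a, 20, q, 23), (16, q, 23, a, 20), (28, a, 39, k, 3), (28, k, 3, a, 39), (6, p, 28, s, 20), (6, p, 28, t, 19), (6, p, 28, x, 19), (6, s, 20, p, 28), (6, s, 20, t, 19), (6, s, 20, x, 19), (6, t, 19, p, 28), (6, t, 19, s, 20), (6, x, 19, p, 28), (6, x, 19, s, 20)}
Projecting to C2, F (7 duplicate(s) eliminated): {(19, 6), (20, 16), (20, 6), (23, 16), (28, 6), (3, 28), (39, 28)}

{(19, 6), (20, 16), (20, 6), (23, 16), (28, 6), (3, 28), (39, 28)}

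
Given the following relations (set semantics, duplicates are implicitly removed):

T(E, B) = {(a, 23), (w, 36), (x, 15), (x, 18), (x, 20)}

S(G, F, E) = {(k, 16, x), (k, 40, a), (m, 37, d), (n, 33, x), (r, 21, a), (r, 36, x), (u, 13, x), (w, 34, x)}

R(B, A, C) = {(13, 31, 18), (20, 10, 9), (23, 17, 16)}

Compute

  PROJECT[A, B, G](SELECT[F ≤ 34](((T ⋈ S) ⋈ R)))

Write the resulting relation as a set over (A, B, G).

{(10, 20, k), (10, 20, n), (10, 20, u), (10, 20, w), (17, 23, r)}

T ⋈ S (natural join on E): {(a, 23, k, 40), (a, 23, r, 21), (x, 15, k, 16), (x, 15, n, 33), (x, 15, r, 36), (x, 15, u, 13), (x, 15, w, 34), (x, 18, k, 16), (x, 18, n, 33), (x, 18, r, 36), (x, 18, u, 13), (x, 18, w, 34), (x, 20, k, 16), (x, 20, n, 33), (x, 20, r, 36), (x, 20, u, 13), (x, 20, w, 34)}
(T ⋈ S) ⋈ R (natural join on B): {(a, 23, k, 40, 17, 16), (a, 23, r, 21, 17, 16), (x, 20, k, 16, 10, 9), (x, 20, n, 33, 10, 9), (x, 20, r, 36, 10, 9), (x, 20, u, 13, 10, 9), (x, 20, w, 34, 10, 9)}
Selection F ≤ 34: {(a, 23, r, 21, 17, 16), (x, 20, k, 16, 10, 9), (x, 20, n, 33, 10, 9), (x, 20, u, 13, 10, 9), (x, 20, w, 34, 10, 9)}
Keep only column(s) A, B, G: {(10, 20, k), (10, 20, n), (10, 20, u), (10, 20, w), (17, 23, r)}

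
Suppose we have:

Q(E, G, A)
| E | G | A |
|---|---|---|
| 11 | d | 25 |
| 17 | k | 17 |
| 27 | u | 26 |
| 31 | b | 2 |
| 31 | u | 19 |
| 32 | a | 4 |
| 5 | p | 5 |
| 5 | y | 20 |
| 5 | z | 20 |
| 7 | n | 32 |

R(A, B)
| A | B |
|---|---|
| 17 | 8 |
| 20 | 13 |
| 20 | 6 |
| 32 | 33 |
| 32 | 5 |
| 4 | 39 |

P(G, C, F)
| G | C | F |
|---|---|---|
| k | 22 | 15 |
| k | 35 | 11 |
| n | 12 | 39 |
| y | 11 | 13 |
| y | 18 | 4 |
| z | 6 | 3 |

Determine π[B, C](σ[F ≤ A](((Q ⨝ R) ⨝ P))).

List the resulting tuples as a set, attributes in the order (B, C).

Natural join on A: {(17, k, 17, 8), (32, a, 4, 39), (5, y, 20, 13), (5, y, 20, 6), (5, z, 20, 13), (5, z, 20, 6), (7, n, 32, 33), (7, n, 32, 5)}
Natural join on G: {(17, k, 17, 8, 22, 15), (17, k, 17, 8, 35, 11), (5, y, 20, 13, 11, 13), (5, y, 20, 13, 18, 4), (5, y, 20, 6, 11, 13), (5, y, 20, 6, 18, 4), (5, z, 20, 13, 6, 3), (5, z, 20, 6, 6, 3), (7, n, 32, 33, 12, 39), (7, n, 32, 5, 12, 39)}
Selection F ≤ A: {(17, k, 17, 8, 22, 15), (17, k, 17, 8, 35, 11), (5, y, 20, 13, 11, 13), (5, y, 20, 13, 18, 4), (5, y, 20, 6, 11, 13), (5, y, 20, 6, 18, 4), (5, z, 20, 13, 6, 3), (5, z, 20, 6, 6, 3)}
π_{B, C} gives {(13, 11), (13, 18), (13, 6), (6, 11), (6, 18), (6, 6), (8, 22), (8, 35)}.

{(13, 11), (13, 18), (13, 6), (6, 11), (6, 18), (6, 6), (8, 22), (8, 35)}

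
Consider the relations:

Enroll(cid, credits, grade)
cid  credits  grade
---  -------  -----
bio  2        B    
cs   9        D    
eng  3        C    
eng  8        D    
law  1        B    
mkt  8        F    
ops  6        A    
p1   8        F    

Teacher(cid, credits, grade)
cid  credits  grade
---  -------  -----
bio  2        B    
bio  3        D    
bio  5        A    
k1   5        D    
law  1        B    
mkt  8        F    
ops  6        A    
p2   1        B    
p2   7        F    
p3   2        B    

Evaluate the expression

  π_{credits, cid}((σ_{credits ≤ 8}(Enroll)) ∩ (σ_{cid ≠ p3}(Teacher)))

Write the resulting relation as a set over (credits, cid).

Filtering on credits ≤ 8 leaves {(bio, 2, B), (eng, 3, C), (eng, 8, D), (law, 1, B), (mkt, 8, F), (ops, 6, A), (p1, 8, F)}.
Filtering on cid ≠ p3 leaves {(bio, 2, B), (bio, 3, D), (bio, 5, A), (k1, 5, D), (law, 1, B), (mkt, 8, F), (ops, 6, A), (p2, 1, B), (p2, 7, F)}.
Set intersection of the two operands is {(bio, 2, B), (law, 1, B), (mkt, 8, F), (ops, 6, A)}.
π[credits, cid]: project onto (credits, cid) → {(1, law), (2, bio), (6, ops), (8, mkt)}

{(1, law), (2, bio), (6, ops), (8, mkt)}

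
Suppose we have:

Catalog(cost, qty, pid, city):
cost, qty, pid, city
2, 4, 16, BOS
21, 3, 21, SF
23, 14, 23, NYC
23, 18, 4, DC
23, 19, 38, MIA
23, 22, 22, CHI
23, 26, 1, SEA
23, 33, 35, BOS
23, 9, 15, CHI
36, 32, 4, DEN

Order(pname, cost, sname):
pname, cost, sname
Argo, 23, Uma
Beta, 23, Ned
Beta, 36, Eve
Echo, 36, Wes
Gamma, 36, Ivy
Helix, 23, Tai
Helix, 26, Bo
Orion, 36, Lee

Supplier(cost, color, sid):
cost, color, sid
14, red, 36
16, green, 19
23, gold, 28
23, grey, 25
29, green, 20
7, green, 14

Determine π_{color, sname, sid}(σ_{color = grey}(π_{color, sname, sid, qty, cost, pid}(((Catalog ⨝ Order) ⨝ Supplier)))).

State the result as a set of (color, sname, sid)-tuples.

{(grey, Ned, 25), (grey, Tai, 25), (grey, Uma, 25)}

Catalog ⋈ Order (natural join on cost): {(23, 14, 23, NYC, Argo, Uma), (23, 14, 23, NYC, Beta, Ned), (23, 14, 23, NYC, Helix, Tai), (23, 18, 4, DC, Argo, Uma), (23, 18, 4, DC, Beta, Ned), (23, 18, 4, DC, Helix, Tai), (23, 19, 38, MIA, Argo, Uma), (23, 19, 38, MIA, Beta, Ned), (23, 19, 38, MIA, Helix, Tai), (23, 22, 22, CHI, Argo, Uma), (23, 22, 22, CHI, Beta, Ned), (23, 22, 22, CHI, Helix, Tai), (23, 26, 1, SEA, Argo, Uma), (23, 26, 1, SEA, Beta, Ned), (23, 26, 1, SEA, Helix, Tai), (23, 33, 35, BOS, Argo, Uma), (23, 33, 35, BOS, Beta, Ned), (23, 33, 35, BOS, Helix, Tai), (23, 9, 15, CHI, Argo, Uma), (23, 9, 15, CHI, Beta, Ned), (23, 9, 15, CHI, Helix, Tai), (36, 32, 4, DEN, Beta, Eve), (36, 32, 4, DEN, Echo, Wes), (36, 32, 4, DEN, Gamma, Ivy), (36, 32, 4, DEN, Orion, Lee)}
(Catalog ⨝ Order) ⋈ Supplier (natural join on cost): {(23, 14, 23, NYC, Argo, Uma, gold, 28), (23, 14, 23, NYC, Argo, Uma, grey, 25), (23, 14, 23, NYC, Beta, Ned, gold, 28), (23, 14, 23, NYC, Beta, Ned, grey, 25), (23, 14, 23, NYC, Helix, Tai, gold, 28), (23, 14, 23, NYC, Helix, Tai, grey, 25), (23, 18, 4, DC, Argo, Uma, gold, 28), (23, 18, 4, DC, Argo, Uma, grey, 25), (23, 18, 4, DC, Beta, Ned, gold, 28), (23, 18, 4, DC, Beta, Ned, grey, 25), (23, 18, 4, DC, Helix, Tai, gold, 28), (23, 18, 4, DC, Helix, Tai, grey, 25), (23, 19, 38, MIA, Argo, Uma, gold, 28), (23, 19, 38, MIA, Argo, Uma, grey, 25), (23, 19, 38, MIA, Beta, Ned, gold, 28), (23, 19, 38, MIA, Beta, Ned, grey, 25), (23, 19, 38, MIA, Helix, Tai, gold, 28), (23, 19, 38, MIA, Helix, Tai, grey, 25), (23, 22, 22, CHI, Argo, Uma, gold, 28), (23, 22, 22, CHI, Argo, Uma, grey, 25), (23, 22, 22, CHI, Beta, Ned, gold, 28), (23, 22, 22, CHI, Beta, Ned, grey, 25), (23, 22, 22, CHI, Helix, Tai, gold, 28), (23, 22, 22, CHI, Helix, Tai, grey, 25), (23, 26, 1, SEA, Argo, Uma, gold, 28), (23, 26, 1, SEA, Argo, Uma, grey, 25), (23, 26, 1, SEA, Beta, Ned, gold, 28), (23, 26, 1, SEA, Beta, Ned, grey, 25), (23, 26, 1, SEA, Helix, Tai, gold, 28), (23, 26, 1, SEA, Helix, Tai, grey, 25), (23, 33, 35, BOS, Argo, Uma, gold, 28), (23, 33, 35, BOS, Argo, Uma, grey, 25), (23, 33, 35, BOS, Beta, Ned, gold, 28), (23, 33, 35, BOS, Beta, Ned, grey, 25), (23, 33, 35, BOS, Helix, Tai, gold, 28), (23, 33, 35, BOS, Helix, Tai, grey, 25), (23, 9, 15, CHI, Argo, Uma, gold, 28), (23, 9, 15, CHI, Argo, Uma, grey, 25), (23, 9, 15, CHI, Beta, Ned, gold, 28), (23, 9, 15, CHI, Beta, Ned, grey, 25), (23, 9, 15, CHI, Helix, Tai, gold, 28), (23, 9, 15, CHI, Helix, Tai, grey, 25)}
Projecting to color, sname, sid, qty, cost, pid: {(gold, Ned, 28, 14, 23, 23), (gold, Ned, 28, 18, 23, 4), (gold, Ned, 28, 19, 23, 38), (gold, Ned, 28, 22, 23, 22), (gold, Ned, 28, 26, 23, 1), (gold, Ned, 28, 33, 23, 35), (gold, Ned, 28, 9, 23, 15), (gold, Tai, 28, 14, 23, 23), (gold, Tai, 28, 18, 23, 4), (gold, Tai, 28, 19, 23, 38), (gold, Tai, 28, 22, 23, 22), (gold, Tai, 28, 26, 23, 1), (gold, Tai, 28, 33, 23, 35), (gold, Tai, 28, 9, 23, 15), (gold, Uma, 28, 14, 23, 23), (gold, Uma, 28, 18, 23, 4), (gold, Uma, 28, 19, 23, 38), (gold, Uma, 28, 22, 23, 22), (gold, Uma, 28, 26, 23, 1), (gold, Uma, 28, 33, 23, 35), (gold, Uma, 28, 9, 23, 15), (grey, Ned, 25, 14, 23, 23), (grey, Ned, 25, 18, 23, 4), (grey, Ned, 25, 19, 23, 38), (grey, Ned, 25, 22, 23, 22), (grey, Ned, 25, 26, 23, 1), (grey, Ned, 25, 33, 23, 35), (grey, Ned, 25, 9, 23, 15), (grey, Tai, 25, 14, 23, 23), (grey, Tai, 25, 18, 23, 4), (grey, Tai, 25, 19, 23, 38), (grey, Tai, 25, 22, 23, 22), (grey, Tai, 25, 26, 23, 1), (grey, Tai, 25, 33, 23, 35), (grey, Tai, 25, 9, 23, 15), (grey, Uma, 25, 14, 23, 23), (grey, Uma, 25, 18, 23, 4), (grey, Uma, 25, 19, 23, 38), (grey, Uma, 25, 22, 23, 22), (grey, Uma, 25, 26, 23, 1), (grey, Uma, 25, 33, 23, 35), (grey, Uma, 25, 9, 23, 15)}
Selection color = grey: {(grey, Ned, 25, 14, 23, 23), (grey, Ned, 25, 18, 23, 4), (grey, Ned, 25, 19, 23, 38), (grey, Ned, 25, 22, 23, 22), (grey, Ned, 25, 26, 23, 1), (grey, Ned, 25, 33, 23, 35), (grey, Ned, 25, 9, 23, 15), (grey, Tai, 25, 14, 23, 23), (grey, Tai, 25, 18, 23, 4), (grey, Tai, 25, 19, 23, 38), (grey, Tai, 25, 22, 23, 22), (grey, Tai, 25, 26, 23, 1), (grey, Tai, 25, 33, 23, 35), (grey, Tai, 25, 9, 23, 15), (grey, Uma, 25, 14, 23, 23), (grey, Uma, 25, 18, 23, 4), (grey, Uma, 25, 19, 23, 38), (grey, Uma, 25, 22, 23, 22), (grey, Uma, 25, 26, 23, 1), (grey, Uma, 25, 33, 23, 35), (grey, Uma, 25, 9, 23, 15)}
Projecting to color, sname, sid (18 duplicate(s) eliminated): {(grey, Ned, 25), (grey, Tai, 25), (grey, Uma, 25)}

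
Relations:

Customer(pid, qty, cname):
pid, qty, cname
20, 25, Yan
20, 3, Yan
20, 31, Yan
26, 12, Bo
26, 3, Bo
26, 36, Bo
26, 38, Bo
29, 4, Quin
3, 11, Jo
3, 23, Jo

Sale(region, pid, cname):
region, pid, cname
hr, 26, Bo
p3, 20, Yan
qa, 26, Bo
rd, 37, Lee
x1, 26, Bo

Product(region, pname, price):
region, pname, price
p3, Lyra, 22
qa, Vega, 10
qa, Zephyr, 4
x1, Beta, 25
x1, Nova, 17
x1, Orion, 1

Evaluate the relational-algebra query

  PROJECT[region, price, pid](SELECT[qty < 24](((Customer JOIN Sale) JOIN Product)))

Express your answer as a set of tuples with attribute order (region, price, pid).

Customer ⋈ Sale (natural join on pid, cname): {(20, 25, Yan, p3), (20, 3, Yan, p3), (20, 31, Yan, p3), (26, 12, Bo, hr), (26, 12, Bo, qa), (26, 12, Bo, x1), (26, 3, Bo, hr), (26, 3, Bo, qa), (26, 3, Bo, x1), (26, 36, Bo, hr), (26, 36, Bo, qa), (26, 36, Bo, x1), (26, 38, Bo, hr), (26, 38, Bo, qa), (26, 38, Bo, x1)}
(Customer JOIN Sale) ⋈ Product (natural join on region): {(20, 25, Yan, p3, Lyra, 22), (20, 3, Yan, p3, Lyra, 22), (20, 31, Yan, p3, Lyra, 22), (26, 12, Bo, qa, Vega, 10), (26, 12, Bo, qa, Zephyr, 4), (26, 12, Bo, x1, Beta, 25), (26, 12, Bo, x1, Nova, 17), (26, 12, Bo, x1, Orion, 1), (26, 3, Bo, qa, Vega, 10), (26, 3, Bo, qa, Zephyr, 4), (26, 3, Bo, x1, Beta, 25), (26, 3, Bo, x1, Nova, 17), (26, 3, Bo, x1, Orion, 1), (26, 36, Bo, qa, Vega, 10), (26, 36, Bo, qa, Zephyr, 4), (26, 36, Bo, x1, Beta, 25), (26, 36, Bo, x1, Nova, 17), (26, 36, Bo, x1, Orion, 1), (26, 38, Bo, qa, Vega, 10), (26, 38, Bo, qa, Zephyr, 4), (26, 38, Bo, x1, Beta, 25), (26, 38, Bo, x1, Nova, 17), (26, 38, Bo, x1, Orion, 1)}
σ[qty < 24]: keep tuples satisfying qty < 24 → {(20, 3, Yan, p3, Lyra, 22), (26, 12, Bo, qa, Vega, 10), (26, 12, Bo, qa, Zephyr, 4), (26, 12, Bo, x1, Beta, 25), (26, 12, Bo, x1, Nova, 17), (26, 12, Bo, x1, Orion, 1), (26, 3, Bo, qa, Vega, 10), (26, 3, Bo, qa, Zephyr, 4), (26, 3, Bo, x1, Beta, 25), (26, 3, Bo, x1, Nova, 17), (26, 3, Bo, x1, Orion, 1)}
Keep only column(s) region, price, pid (5 duplicate(s) eliminated): {(p3, 22, 20), (qa, 10, 26), (qa, 4, 26), (x1, 1, 26), (x1, 17, 26), (x1, 25, 26)}

{(p3, 22, 20), (qa, 10, 26), (qa, 4, 26), (x1, 1, 26), (x1, 17, 26), (x1, 25, 26)}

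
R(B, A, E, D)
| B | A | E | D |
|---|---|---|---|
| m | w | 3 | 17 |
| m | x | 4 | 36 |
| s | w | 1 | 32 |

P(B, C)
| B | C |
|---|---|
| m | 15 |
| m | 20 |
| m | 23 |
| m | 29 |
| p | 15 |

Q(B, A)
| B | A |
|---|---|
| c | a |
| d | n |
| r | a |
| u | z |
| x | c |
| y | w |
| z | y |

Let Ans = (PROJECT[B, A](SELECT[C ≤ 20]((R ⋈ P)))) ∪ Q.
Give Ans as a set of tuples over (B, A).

{(c, a), (d, n), (m, w), (m, x), (r, a), (u, z), (x, c), (y, w), (z, y)}

Joining R and P on B yields {(m, w, 3, 17, 15), (m, w, 3, 17, 20), (m, w, 3, 17, 23), (m, w, 3, 17, 29), (m, x, 4, 36, 15), (m, x, 4, 36, 20), (m, x, 4, 36, 23), (m, x, 4, 36, 29)}.
Apply σ_{C ≤ 20}; surviving tuples: {(m, w, 3, 17, 15), (m, w, 3, 17, 20), (m, x, 4, 36, 15), (m, x, 4, 36, 20)}
π_{B, A} gives {(m, w), (m, x)} (2 duplicate(s) eliminated).
Taking the union: {(c, a), (d, n), (m, w), (m, x), (r, a), (u, z), (x, c), (y, w), (z, y)}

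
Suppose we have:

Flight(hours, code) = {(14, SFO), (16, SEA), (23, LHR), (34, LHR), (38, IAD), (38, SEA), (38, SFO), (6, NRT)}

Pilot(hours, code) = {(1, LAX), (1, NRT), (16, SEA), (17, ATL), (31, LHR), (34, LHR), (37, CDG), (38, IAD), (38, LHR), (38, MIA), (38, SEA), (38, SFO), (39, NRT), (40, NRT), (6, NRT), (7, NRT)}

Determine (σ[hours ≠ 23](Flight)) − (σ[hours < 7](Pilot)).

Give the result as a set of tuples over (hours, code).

{(14, SFO), (16, SEA), (34, LHR), (38, IAD), (38, SEA), (38, SFO)}

Selection hours ≠ 23: {(14, SFO), (16, SEA), (34, LHR), (38, IAD), (38, SEA), (38, SFO), (6, NRT)}
Selection hours < 7: {(1, LAX), (1, NRT), (6, NRT)}
Taking the difference: {(14, SFO), (16, SEA), (34, LHR), (38, IAD), (38, SEA), (38, SFO)}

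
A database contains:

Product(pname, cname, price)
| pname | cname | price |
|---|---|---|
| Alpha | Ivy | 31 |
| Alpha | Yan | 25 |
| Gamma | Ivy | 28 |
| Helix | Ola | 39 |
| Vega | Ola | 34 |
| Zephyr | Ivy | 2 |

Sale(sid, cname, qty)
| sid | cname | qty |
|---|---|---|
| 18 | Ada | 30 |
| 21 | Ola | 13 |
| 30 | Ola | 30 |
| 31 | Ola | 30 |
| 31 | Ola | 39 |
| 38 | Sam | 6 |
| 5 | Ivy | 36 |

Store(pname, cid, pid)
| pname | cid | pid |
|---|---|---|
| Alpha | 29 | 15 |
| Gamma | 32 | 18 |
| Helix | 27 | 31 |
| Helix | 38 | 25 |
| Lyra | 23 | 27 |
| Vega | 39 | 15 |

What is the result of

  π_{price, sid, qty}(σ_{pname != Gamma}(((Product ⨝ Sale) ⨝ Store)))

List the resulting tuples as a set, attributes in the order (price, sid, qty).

{(31, 5, 36), (34, 21, 13), (34, 30, 30), (34, 31, 30), (34, 31, 39), (39, 21, 13), (39, 30, 30), (39, 31, 30), (39, 31, 39)}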